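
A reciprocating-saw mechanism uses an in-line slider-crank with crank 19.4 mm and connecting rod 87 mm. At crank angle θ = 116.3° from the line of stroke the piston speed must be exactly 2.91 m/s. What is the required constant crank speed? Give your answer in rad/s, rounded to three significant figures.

For an in-line slider-crank, |v_piston| = rω|sinθ|·[1 + r cosθ/√(L² − r² sin²θ)].
With r = 0.0194 m, L = 0.087 m, θ = 116.3°: the bracketed kinematic factor |dx/dθ| = 0.015638 m.
ω = v/|dx/dθ| = 2.91/0.015638 = 186.08 rad/s.

186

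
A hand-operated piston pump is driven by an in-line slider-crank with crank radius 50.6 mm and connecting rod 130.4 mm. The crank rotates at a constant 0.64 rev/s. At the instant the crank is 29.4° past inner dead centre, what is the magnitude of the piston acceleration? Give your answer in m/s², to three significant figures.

0.890

ω = 2π·0.64 = 4.021 rad/s
x(θ) = r cosθ + √(L² − r² sin²θ); with ω constant, a = ω²·d²x/dθ².
d²x/dθ² = −r cosθ − r²(cos2θ)/√u − r⁴ sin²2θ/(4u^{3/2}),  u = L² − r² sin²θ = 0.0163871 m².
Substituting r = 0.0506 m, L = 0.1304 m, θ = 29.4°: d²x/dθ² = -0.055016 m.
a = ω²·d²x/dθ² = (4.021)²·(-0.055016) = -0.88963 m/s²;  |a| = 0.88963 m/s².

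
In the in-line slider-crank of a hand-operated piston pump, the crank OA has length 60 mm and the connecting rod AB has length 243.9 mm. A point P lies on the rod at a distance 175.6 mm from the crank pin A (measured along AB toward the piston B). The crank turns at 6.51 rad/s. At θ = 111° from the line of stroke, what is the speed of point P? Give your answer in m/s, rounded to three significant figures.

0.343

ω = 6.51 rad/s.  Crank-pin speed |V_A| = rω = 0.3906 m/s, perpendicular to OA.
Rod angle: sinφ = −(r/L) sinθ ⇒ φ = -13.277°; ω_rod = −rω cosθ/√(L²−r²sin²θ) = +0.58968 rad/s.
V_P = V_A + ω_rod × AP, with AP = 0.1756 m along the rod.
Components: V_Px = −rω sinθ − a·ω_rod·sinφ = -0.34088 m/s;  V_Py = rω cosθ + a·ω_rod·cosφ = -0.039199 m/s.
|V_P| = √(V_Px² + V_Py²) = 0.34312 m/s.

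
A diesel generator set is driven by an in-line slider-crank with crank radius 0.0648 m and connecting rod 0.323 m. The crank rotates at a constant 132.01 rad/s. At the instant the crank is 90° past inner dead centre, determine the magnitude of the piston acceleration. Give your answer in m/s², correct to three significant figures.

231

ω = 132 rad/s
x(θ) = r cosθ + √(L² − r² sin²θ); with ω constant, a = ω²·d²x/dθ².
d²x/dθ² = −r cosθ − r²(cos2θ)/√u − r⁴ sin²2θ/(4u^{3/2}),  u = L² − r² sin²θ = 0.10013 m².
Substituting r = 0.0648 m, L = 0.323 m, θ = 90°: d²x/dθ² = +0.01327 m.
a = ω²·d²x/dθ² = (132)²·(+0.01327) = +231.25 m/s²;  |a| = 231.25 m/s².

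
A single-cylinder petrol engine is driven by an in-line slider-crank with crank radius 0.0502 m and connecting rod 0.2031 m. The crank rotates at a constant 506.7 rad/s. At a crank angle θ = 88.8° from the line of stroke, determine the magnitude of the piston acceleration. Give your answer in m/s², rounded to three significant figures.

3010

ω = 506.7 rad/s
x(θ) = r cosθ + √(L² − r² sin²θ); with ω constant, a = ω²·d²x/dθ².
d²x/dθ² = −r cosθ − r²(cos2θ)/√u − r⁴ sin²2θ/(4u^{3/2}),  u = L² − r² sin²θ = 0.0387307 m².
Substituting r = 0.0502 m, L = 0.2031 m, θ = 88.8°: d²x/dθ² = +0.011742 m.
a = ω²·d²x/dθ² = (506.7)²·(+0.011742) = +3014.7 m/s²;  |a| = 3014.7 m/s².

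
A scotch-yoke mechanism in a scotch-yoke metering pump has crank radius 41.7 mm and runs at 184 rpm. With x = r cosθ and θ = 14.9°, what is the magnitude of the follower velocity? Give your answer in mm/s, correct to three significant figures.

207

ω = 19.27 rad/s (from 184 rpm).
x = r cosθ ⇒ ẋ = −rω sinθ.
|v| = rω|sinθ| = 0.0417·19.27·|sin 14.9°| = 0.2066 m/s = 206.6 mm/s.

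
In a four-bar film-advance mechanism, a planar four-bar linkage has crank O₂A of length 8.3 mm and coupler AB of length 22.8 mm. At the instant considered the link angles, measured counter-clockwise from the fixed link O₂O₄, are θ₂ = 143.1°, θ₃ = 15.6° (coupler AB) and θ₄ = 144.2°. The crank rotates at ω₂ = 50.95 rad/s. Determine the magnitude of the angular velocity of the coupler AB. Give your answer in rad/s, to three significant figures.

0.456

ω₂ = 50.95 rad/s
Differentiating the loop-closure r₂e^{iθ₂}+r₃e^{iθ₃}=r₁+r₄e^{iθ₄} gives r₂ω₂e^{iθ₂}+r₃ω₃e^{iθ₃}=r₄ω₄e^{iθ₄}.
Eliminating the other unknown: ω₃ = r₂ω₂ sin(θ₄−θ₂) / [r₃ sin(θ₃−θ₄)].
Numerator sine = +0.01920; denominator sine = -0.78152.
Result = 0.0083·50.95·(+0.01920) / (0.0228·(-0.78152)) = -0.45561 rad/s; magnitude 0.45561 rad/s.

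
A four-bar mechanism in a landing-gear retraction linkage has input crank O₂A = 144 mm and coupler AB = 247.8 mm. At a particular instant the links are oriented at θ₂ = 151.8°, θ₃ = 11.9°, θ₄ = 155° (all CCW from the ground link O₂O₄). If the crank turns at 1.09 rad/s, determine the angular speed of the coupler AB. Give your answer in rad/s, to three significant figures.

ω₂ = 1.09 rad/s
Differentiating the loop-closure r₂e^{iθ₂}+r₃e^{iθ₃}=r₁+r₄e^{iθ₄} gives r₂ω₂e^{iθ₂}+r₃ω₃e^{iθ₃}=r₄ω₄e^{iθ₄}.
Eliminating the other unknown: ω₃ = r₂ω₂ sin(θ₄−θ₂) / [r₃ sin(θ₃−θ₄)].
Numerator sine = +0.05582; denominator sine = -0.60042.
Result = 0.144·1.09·(+0.05582) / (0.2478·(-0.60042)) = -0.058889 rad/s; magnitude 0.058889 rad/s.

0.0589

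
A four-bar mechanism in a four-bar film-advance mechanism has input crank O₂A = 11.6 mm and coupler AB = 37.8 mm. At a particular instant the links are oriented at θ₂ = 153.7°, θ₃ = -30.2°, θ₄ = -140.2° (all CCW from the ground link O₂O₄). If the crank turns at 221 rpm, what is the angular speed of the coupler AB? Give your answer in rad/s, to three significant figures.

6.91

ω₂ = 23.14 rad/s (from 221 rpm).
Differentiating the loop-closure r₂e^{iθ₂}+r₃e^{iθ₃}=r₁+r₄e^{iθ₄} gives r₂ω₂e^{iθ₂}+r₃ω₃e^{iθ₃}=r₄ω₄e^{iθ₄}.
Eliminating the other unknown: ω₃ = r₂ω₂ sin(θ₄−θ₂) / [r₃ sin(θ₃−θ₄)].
Numerator sine = +0.91425; denominator sine = +0.93969.
Result = 0.0116·23.14·(+0.91425) / (0.0378·(+0.93969)) = +6.9098 rad/s; magnitude 6.9098 rad/s.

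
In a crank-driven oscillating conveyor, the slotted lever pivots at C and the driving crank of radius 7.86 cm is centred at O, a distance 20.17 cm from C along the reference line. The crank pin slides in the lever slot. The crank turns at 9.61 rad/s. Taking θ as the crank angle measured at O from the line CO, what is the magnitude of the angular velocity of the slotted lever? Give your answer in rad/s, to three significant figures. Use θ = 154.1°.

ω = 9.61 rad/s
Crank pin A relative to C: A = (d + r cosθ, r sinθ); lever angle φ = atan2(r sinθ, d + r cosθ).
Differentiating tanφ: φ̇ = rω(d cosθ + r)/(d² + r² + 2dr cosθ).
d² + r² + 2dr cosθ = |CA|² = 0.0183384 m²;  d cosθ + r = -0.10284 m.
|ω_lever| = |0.0786·9.61·-0.10284| / 0.0183384 = 4.236 rad/s.

4.24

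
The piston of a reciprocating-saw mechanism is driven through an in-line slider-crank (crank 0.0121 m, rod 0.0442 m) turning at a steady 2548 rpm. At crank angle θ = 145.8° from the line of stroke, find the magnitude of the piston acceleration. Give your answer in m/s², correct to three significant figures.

621

ω = 2π·2548/60 = 266.8 rad/s
x(θ) = r cosθ + √(L² − r² sin²θ); with ω constant, a = ω²·d²x/dθ².
d²x/dθ² = −r cosθ − r²(cos2θ)/√u − r⁴ sin²2θ/(4u^{3/2}),  u = L² − r² sin²θ = 0.00190738 m².
Substituting r = 0.0121 m, L = 0.0442 m, θ = 145.8°: d²x/dθ² = +0.008718 m.
a = ω²·d²x/dθ² = (266.8)²·(+0.008718) = +620.69 m/s²;  |a| = 620.69 m/s².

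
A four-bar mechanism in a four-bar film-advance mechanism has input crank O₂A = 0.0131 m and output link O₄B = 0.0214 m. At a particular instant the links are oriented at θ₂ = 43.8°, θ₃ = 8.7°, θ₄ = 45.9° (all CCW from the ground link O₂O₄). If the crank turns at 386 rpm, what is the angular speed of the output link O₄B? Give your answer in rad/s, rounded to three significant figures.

23.5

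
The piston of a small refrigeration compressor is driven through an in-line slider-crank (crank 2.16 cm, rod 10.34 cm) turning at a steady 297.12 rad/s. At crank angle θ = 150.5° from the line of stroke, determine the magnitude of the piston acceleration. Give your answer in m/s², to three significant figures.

ω = 297.1 rad/s
x(θ) = r cosθ + √(L² − r² sin²θ); with ω constant, a = ω²·d²x/dθ².
d²x/dθ² = −r cosθ − r²(cos2θ)/√u − r⁴ sin²2θ/(4u^{3/2}),  u = L² − r² sin²θ = 0.0105784 m².
Substituting r = 0.0216 m, L = 0.1034 m, θ = 150.5°: d²x/dθ² = +0.016427 m.
a = ω²·d²x/dθ² = (297.1)²·(+0.016427) = +1450.1 m/s²;  |a| = 1450.1 m/s².

1450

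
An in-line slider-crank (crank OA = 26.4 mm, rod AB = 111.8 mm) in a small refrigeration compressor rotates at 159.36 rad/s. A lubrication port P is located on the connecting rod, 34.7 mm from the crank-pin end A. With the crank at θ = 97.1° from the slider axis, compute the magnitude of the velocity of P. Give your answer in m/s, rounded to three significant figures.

ω = 159.4 rad/s.  Crank-pin speed |V_A| = rω = 4.2071 m/s, perpendicular to OA.
Rod angle: sinφ = −(r/L) sinθ ⇒ φ = -13.552°; ω_rod = −rω cosθ/√(L²−r²sin²θ) = +4.7844 rad/s.
V_P = V_A + ω_rod × AP, with AP = 0.0347 m along the rod.
Components: V_Px = −rω sinθ − a·ω_rod·sinφ = -4.1359 m/s;  V_Py = rω cosθ + a·ω_rod·cosφ = -0.35861 m/s.
|V_P| = √(V_Px² + V_Py²) = 4.1515 m/s.

4.15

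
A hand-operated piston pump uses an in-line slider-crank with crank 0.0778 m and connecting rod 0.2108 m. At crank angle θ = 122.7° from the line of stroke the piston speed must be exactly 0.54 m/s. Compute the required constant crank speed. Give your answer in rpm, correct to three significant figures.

99.7

For an in-line slider-crank, |v_piston| = rω|sinθ|·[1 + r cosθ/√(L² − r² sin²θ)].
With r = 0.0778 m, L = 0.2108 m, θ = 122.7°: the bracketed kinematic factor |dx/dθ| = 0.051737 m.
ω = v/|dx/dθ| = 0.54/0.051737 = 10.437 rad/s.
N = 60ω/(2π) = 99.67 rpm.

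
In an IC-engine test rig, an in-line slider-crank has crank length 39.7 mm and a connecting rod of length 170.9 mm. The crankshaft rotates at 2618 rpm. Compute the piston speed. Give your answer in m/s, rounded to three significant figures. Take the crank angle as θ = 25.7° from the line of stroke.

5.71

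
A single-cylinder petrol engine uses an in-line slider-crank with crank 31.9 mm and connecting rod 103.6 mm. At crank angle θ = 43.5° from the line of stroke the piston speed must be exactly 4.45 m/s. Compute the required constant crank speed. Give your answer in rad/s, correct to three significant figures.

165

For an in-line slider-crank, |v_piston| = rω|sinθ|·[1 + r cosθ/√(L² − r² sin²θ)].
With r = 0.0319 m, L = 0.1036 m, θ = 43.5°: the bracketed kinematic factor |dx/dθ| = 0.026977 m.
ω = v/|dx/dθ| = 4.45/0.026977 = 164.96 rad/s.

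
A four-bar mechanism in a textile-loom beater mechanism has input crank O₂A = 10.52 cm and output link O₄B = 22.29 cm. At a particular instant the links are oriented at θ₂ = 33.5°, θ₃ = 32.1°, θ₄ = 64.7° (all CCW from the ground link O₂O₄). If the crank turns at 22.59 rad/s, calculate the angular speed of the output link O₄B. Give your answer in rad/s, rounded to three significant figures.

ω₂ = 22.59 rad/s
Differentiating the loop-closure r₂e^{iθ₂}+r₃e^{iθ₃}=r₁+r₄e^{iθ₄} gives r₂ω₂e^{iθ₂}+r₃ω₃e^{iθ₃}=r₄ω₄e^{iθ₄}.
Eliminating the other unknown: ω₄ = r₂ω₂ sin(θ₂−θ₃) / [r₄ sin(θ₄−θ₃)].
Numerator sine = +0.02443; denominator sine = +0.53877.
Result = 0.1052·22.59·(+0.02443) / (0.2229·(+0.53877)) = +0.48348 rad/s; magnitude 0.48348 rad/s.

0.483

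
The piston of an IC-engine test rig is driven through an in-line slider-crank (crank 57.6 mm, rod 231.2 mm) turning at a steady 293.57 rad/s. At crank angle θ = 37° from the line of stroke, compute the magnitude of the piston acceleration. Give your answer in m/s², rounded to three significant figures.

ω = 293.6 rad/s
x(θ) = r cosθ + √(L² − r² sin²θ); with ω constant, a = ω²·d²x/dθ².
d²x/dθ² = −r cosθ − r²(cos2θ)/√u − r⁴ sin²2θ/(4u^{3/2}),  u = L² − r² sin²θ = 0.0522518 m².
Substituting r = 0.0576 m, L = 0.2312 m, θ = 37°: d²x/dθ² = -0.050215 m.
a = ω²·d²x/dθ² = (293.6)²·(-0.050215) = -4327.7 m/s²;  |a| = 4327.7 m/s².

4330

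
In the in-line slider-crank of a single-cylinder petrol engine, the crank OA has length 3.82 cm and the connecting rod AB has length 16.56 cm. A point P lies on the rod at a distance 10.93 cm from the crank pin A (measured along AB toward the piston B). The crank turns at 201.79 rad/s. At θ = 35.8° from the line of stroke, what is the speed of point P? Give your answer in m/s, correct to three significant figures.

5.50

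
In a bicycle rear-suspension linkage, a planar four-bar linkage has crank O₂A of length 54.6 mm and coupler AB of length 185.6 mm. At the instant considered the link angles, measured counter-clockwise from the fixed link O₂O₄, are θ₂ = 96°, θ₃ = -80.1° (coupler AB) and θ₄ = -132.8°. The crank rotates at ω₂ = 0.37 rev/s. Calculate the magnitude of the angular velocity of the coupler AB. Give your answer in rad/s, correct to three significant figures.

0.647

ω₂ = 2.325 rad/s (from 0.37 rev/s).
Differentiating the loop-closure r₂e^{iθ₂}+r₃e^{iθ₃}=r₁+r₄e^{iθ₄} gives r₂ω₂e^{iθ₂}+r₃ω₃e^{iθ₃}=r₄ω₄e^{iθ₄}.
Eliminating the other unknown: ω₃ = r₂ω₂ sin(θ₄−θ₂) / [r₃ sin(θ₃−θ₄)].
Numerator sine = +0.75241; denominator sine = +0.79547.
Result = 0.0546·2.325·(+0.75241) / (0.1856·(+0.79547)) = +0.64689 rad/s; magnitude 0.64689 rad/s.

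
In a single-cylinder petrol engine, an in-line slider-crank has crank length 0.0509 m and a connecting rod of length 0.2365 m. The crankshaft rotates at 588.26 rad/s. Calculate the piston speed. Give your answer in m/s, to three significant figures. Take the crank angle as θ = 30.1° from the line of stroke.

17.8

ω = 588.3 rad/s
For an in-line slider-crank, x = r cosθ + √(L² − r² sin²θ), so v = −rω sinθ·[1 + r cosθ/√(L² − r² sin²θ)].
With r = 0.0509 m, L = 0.2365 m, θ = 30.1°: √(L² − r² sin²θ) = 0.23512 m.
v = −0.0509·588.3·0.50151·[1 + 0.0509·0.86515/0.23512] = -17.829 m/s.
|v| = 17.829 m/s.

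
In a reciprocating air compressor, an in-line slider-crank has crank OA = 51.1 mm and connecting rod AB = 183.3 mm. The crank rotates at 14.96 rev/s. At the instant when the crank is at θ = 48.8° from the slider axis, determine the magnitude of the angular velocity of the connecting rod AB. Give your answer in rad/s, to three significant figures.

ω = 94 rad/s (converted from 14.96 rev/s).
The rod makes angle φ with the slider axis where L sinφ = r sinθ; differentiating, L cosφ·φ̇ = r ω cosθ.
L cosφ = √(L² − r² sin²θ) = 0.17922 m.
|ω_rod| = r ω |cosθ| / √(L² − r² sin²θ) = 0.0511·94·0.65869/0.17922 = 17.653 rad/s.

17.7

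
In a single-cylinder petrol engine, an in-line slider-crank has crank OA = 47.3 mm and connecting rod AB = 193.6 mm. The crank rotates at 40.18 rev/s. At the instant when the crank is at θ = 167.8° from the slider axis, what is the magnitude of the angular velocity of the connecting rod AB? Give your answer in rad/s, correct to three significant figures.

60.4

ω = 252.5 rad/s (converted from 40.18 rev/s).
The rod makes angle φ with the slider axis where L sinφ = r sinθ; differentiating, L cosφ·φ̇ = r ω cosθ.
L cosφ = √(L² − r² sin²θ) = 0.19334 m.
|ω_rod| = r ω |cosθ| / √(L² − r² sin²θ) = 0.0473·252.5·0.97742/0.19334 = 60.368 rad/s.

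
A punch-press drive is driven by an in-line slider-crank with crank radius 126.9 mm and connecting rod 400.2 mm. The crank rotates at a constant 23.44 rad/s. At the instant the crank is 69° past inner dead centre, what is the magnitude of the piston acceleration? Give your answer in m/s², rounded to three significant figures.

ω = 23.44 rad/s
x(θ) = r cosθ + √(L² − r² sin²θ); with ω constant, a = ω²·d²x/dθ².
d²x/dθ² = −r cosθ − r²(cos2θ)/√u − r⁴ sin²2θ/(4u^{3/2}),  u = L² − r² sin²θ = 0.146125 m².
Substituting r = 0.1269 m, L = 0.4002 m, θ = 69°: d²x/dθ² = -0.01469 m.
a = ω²·d²x/dθ² = (23.44)²·(-0.01469) = -8.0712 m/s²;  |a| = 8.0712 m/s².

8.07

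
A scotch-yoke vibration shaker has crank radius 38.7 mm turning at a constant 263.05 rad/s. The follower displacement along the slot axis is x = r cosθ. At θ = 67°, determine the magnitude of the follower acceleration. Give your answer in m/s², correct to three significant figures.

1050

ω = 263.1 rad/s
x = r cosθ ⇒ ẍ = −rω² cosθ (ω constant).
|a| = rω²|cosθ| = 0.0387·(263.1)²·|cos 67°| = 1046.3 m/s².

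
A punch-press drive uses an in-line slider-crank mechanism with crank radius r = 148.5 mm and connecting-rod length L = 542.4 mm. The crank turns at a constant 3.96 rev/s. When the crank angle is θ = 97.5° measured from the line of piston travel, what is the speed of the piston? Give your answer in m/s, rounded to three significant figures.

3.53

ω = 2π·3.96 = 24.88 rad/s
For an in-line slider-crank, x = r cosθ + √(L² − r² sin²θ), so v = −rω sinθ·[1 + r cosθ/√(L² − r² sin²θ)].
With r = 0.1485 m, L = 0.5424 m, θ = 97.5°: √(L² − r² sin²θ) = 0.52204 m.
v = −0.1485·24.88·0.99144·[1 + 0.1485·-0.13053/0.52204] = -3.5273 m/s.
|v| = 3.5273 m/s.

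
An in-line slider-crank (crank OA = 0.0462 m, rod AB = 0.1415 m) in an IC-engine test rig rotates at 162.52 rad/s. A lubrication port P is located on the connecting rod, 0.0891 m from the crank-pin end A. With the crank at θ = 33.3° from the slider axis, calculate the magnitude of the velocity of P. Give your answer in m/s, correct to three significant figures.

ω = 162.5 rad/s.  Crank-pin speed |V_A| = rω = 7.5084 m/s, perpendicular to OA.
Rod angle: sinφ = −(r/L) sinθ ⇒ φ = -10.326°; ω_rod = −rω cosθ/√(L²−r²sin²θ) = -45.081 rad/s.
V_P = V_A + ω_rod × AP, with AP = 0.0891 m along the rod.
Components: V_Px = −rω sinθ − a·ω_rod·sinφ = -4.8423 m/s;  V_Py = rω cosθ + a·ω_rod·cosφ = +2.324 m/s.
|V_P| = √(V_Px² + V_Py²) = 5.3711 m/s.

5.37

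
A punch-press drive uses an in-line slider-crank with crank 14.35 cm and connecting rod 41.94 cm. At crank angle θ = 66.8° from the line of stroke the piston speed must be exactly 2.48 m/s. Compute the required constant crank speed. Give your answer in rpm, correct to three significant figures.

For an in-line slider-crank, |v_piston| = rω|sinθ|·[1 + r cosθ/√(L² − r² sin²θ)].
With r = 0.1435 m, L = 0.4194 m, θ = 66.8°: the bracketed kinematic factor |dx/dθ| = 0.15062 m.
ω = v/|dx/dθ| = 2.48/0.15062 = 16.465 rad/s.
N = 60ω/(2π) = 157.23 rpm.

157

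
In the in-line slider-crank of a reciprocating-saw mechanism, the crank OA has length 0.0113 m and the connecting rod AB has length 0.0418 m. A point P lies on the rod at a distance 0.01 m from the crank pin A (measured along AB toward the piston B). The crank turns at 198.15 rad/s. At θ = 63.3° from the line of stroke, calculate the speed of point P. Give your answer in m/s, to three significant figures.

2.20

ω = 198.2 rad/s.  Crank-pin speed |V_A| = rω = 2.2391 m/s, perpendicular to OA.
Rod angle: sinφ = −(r/L) sinθ ⇒ φ = -13.976°; ω_rod = −rω cosθ/√(L²−r²sin²θ) = -24.803 rad/s.
V_P = V_A + ω_rod × AP, with AP = 0.01 m along the rod.
Components: V_Px = −rω sinθ − a·ω_rod·sinφ = -2.0602 m/s;  V_Py = rω cosθ + a·ω_rod·cosφ = +0.76538 m/s.
|V_P| = √(V_Px² + V_Py²) = 2.1978 m/s.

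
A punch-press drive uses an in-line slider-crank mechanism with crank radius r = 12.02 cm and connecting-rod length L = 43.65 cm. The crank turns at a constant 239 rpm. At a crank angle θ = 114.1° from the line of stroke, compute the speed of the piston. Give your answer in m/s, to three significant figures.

2.43

ω = 2π·239/60 = 25.03 rad/s
For an in-line slider-crank, x = r cosθ + √(L² − r² sin²θ), so v = −rω sinθ·[1 + r cosθ/√(L² − r² sin²θ)].
With r = 0.1202 m, L = 0.4365 m, θ = 114.1°: √(L² − r² sin²θ) = 0.42248 m.
v = −0.1202·25.03·0.91283·[1 + 0.1202·-0.40833/0.42248] = -2.4271 m/s.
|v| = 2.4271 m/s.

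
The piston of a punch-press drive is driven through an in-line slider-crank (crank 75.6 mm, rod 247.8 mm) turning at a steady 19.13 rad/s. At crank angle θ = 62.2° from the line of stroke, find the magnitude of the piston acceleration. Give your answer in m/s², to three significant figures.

8.10

ω = 19.13 rad/s
x(θ) = r cosθ + √(L² − r² sin²θ); with ω constant, a = ω²·d²x/dθ².
d²x/dθ² = −r cosθ − r²(cos2θ)/√u − r⁴ sin²2θ/(4u^{3/2}),  u = L² − r² sin²θ = 0.0569327 m².
Substituting r = 0.0756 m, L = 0.2478 m, θ = 62.2°: d²x/dθ² = -0.022135 m.
a = ω²·d²x/dθ² = (19.13)²·(-0.022135) = -8.1006 m/s²;  |a| = 8.1006 m/s².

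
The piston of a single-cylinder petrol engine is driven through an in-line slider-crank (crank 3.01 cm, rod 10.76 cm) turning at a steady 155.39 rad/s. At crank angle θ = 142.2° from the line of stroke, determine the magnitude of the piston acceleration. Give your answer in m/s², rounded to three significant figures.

519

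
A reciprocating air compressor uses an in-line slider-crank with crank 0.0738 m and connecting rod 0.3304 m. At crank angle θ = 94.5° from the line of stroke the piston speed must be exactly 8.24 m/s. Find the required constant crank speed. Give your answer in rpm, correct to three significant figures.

1090

For an in-line slider-crank, |v_piston| = rω|sinθ|·[1 + r cosθ/√(L² − r² sin²θ)].
With r = 0.0738 m, L = 0.3304 m, θ = 94.5°: the bracketed kinematic factor |dx/dθ| = 0.07225 m.
ω = v/|dx/dθ| = 8.24/0.07225 = 114.05 rad/s.
N = 60ω/(2π) = 1089.1 rpm.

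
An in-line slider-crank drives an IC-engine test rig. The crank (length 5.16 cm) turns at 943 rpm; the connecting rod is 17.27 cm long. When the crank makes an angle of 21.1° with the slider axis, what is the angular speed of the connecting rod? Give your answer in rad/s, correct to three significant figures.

ω = 98.75 rad/s (converted from 943 rpm).
The rod makes angle φ with the slider axis where L sinφ = r sinθ; differentiating, L cosφ·φ̇ = r ω cosθ.
L cosφ = √(L² − r² sin²θ) = 0.1717 m.
|ω_rod| = r ω |cosθ| / √(L² − r² sin²θ) = 0.0516·98.75·0.93295/0.1717 = 27.688 rad/s.

27.7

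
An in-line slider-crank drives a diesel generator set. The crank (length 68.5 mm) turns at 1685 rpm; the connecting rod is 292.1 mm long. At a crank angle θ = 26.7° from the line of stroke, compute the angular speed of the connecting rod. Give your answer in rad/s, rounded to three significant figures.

37.2

ω = 176.5 rad/s (converted from 1685 rpm).
The rod makes angle φ with the slider axis where L sinφ = r sinθ; differentiating, L cosφ·φ̇ = r ω cosθ.
L cosφ = √(L² − r² sin²θ) = 0.29047 m.
|ω_rod| = r ω |cosθ| / √(L² − r² sin²θ) = 0.0685·176.5·0.89337/0.29047 = 37.174 rad/s.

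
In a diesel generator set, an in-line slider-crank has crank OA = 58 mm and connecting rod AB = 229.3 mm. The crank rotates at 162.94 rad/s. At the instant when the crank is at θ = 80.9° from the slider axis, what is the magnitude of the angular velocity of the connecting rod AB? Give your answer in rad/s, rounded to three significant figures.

6.73

ω = 162.9 rad/s
The rod makes angle φ with the slider axis where L sinφ = r sinθ; differentiating, L cosφ·φ̇ = r ω cosθ.
L cosφ = √(L² − r² sin²θ) = 0.22203 m.
|ω_rod| = r ω |cosθ| / √(L² − r² sin²θ) = 0.058·162.9·0.15816/0.22203 = 6.7318 rad/s.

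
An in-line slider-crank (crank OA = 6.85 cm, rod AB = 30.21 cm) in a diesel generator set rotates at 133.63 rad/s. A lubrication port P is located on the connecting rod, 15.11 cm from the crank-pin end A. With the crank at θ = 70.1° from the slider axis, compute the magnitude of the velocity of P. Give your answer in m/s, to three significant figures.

ω = 133.6 rad/s.  Crank-pin speed |V_A| = rω = 9.1537 m/s, perpendicular to OA.
Rod angle: sinφ = −(r/L) sinθ ⇒ φ = -12.310°; ω_rod = −rω cosθ/√(L²−r²sin²θ) = -10.556 rad/s.
V_P = V_A + ω_rod × AP, with AP = 0.1511 m along the rod.
Components: V_Px = −rω sinθ − a·ω_rod·sinφ = -8.9471 m/s;  V_Py = rω cosθ + a·ω_rod·cosφ = +1.5573 m/s.
|V_P| = √(V_Px² + V_Py²) = 9.0817 m/s.

9.08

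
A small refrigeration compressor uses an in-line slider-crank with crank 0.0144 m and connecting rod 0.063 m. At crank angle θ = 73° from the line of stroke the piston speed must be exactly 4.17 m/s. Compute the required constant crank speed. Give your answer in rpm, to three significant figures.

2710

For an in-line slider-crank, |v_piston| = rω|sinθ|·[1 + r cosθ/√(L² − r² sin²θ)].
With r = 0.0144 m, L = 0.063 m, θ = 73°: the bracketed kinematic factor |dx/dθ| = 0.014714 m.
ω = v/|dx/dθ| = 4.17/0.014714 = 283.41 rad/s.
N = 60ω/(2π) = 2706.3 rpm.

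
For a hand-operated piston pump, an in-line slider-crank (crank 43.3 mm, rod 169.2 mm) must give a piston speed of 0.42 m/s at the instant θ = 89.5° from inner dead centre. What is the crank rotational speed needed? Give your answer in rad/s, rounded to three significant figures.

For an in-line slider-crank, |v_piston| = rω|sinθ|·[1 + r cosθ/√(L² − r² sin²θ)].
With r = 0.0433 m, L = 0.1692 m, θ = 89.5°: the bracketed kinematic factor |dx/dθ| = 0.043398 m.
ω = v/|dx/dθ| = 0.42/0.043398 = 9.6778 rad/s.

9.68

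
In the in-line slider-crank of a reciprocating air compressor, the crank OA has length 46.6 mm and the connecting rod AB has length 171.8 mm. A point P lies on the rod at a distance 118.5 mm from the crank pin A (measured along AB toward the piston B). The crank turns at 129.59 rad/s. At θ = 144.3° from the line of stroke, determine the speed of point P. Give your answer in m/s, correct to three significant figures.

ω = 129.6 rad/s.  Crank-pin speed |V_A| = rω = 6.0389 m/s, perpendicular to OA.
Rod angle: sinφ = −(r/L) sinθ ⇒ φ = -9.107°; ω_rod = −rω cosθ/√(L²−r²sin²θ) = +28.91 rad/s.
V_P = V_A + ω_rod × AP, with AP = 0.1185 m along the rod.
Components: V_Px = −rω sinθ − a·ω_rod·sinφ = -2.9817 m/s;  V_Py = rω cosθ + a·ω_rod·cosφ = -1.5215 m/s.
|V_P| = √(V_Px² + V_Py²) = 3.3474 m/s.

3.35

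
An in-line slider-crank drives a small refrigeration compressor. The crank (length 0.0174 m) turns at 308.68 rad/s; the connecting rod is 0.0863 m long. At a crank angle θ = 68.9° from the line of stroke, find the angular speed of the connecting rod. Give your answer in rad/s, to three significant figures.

ω = 308.7 rad/s
The rod makes angle φ with the slider axis where L sinφ = r sinθ; differentiating, L cosφ·φ̇ = r ω cosθ.
L cosφ = √(L² − r² sin²θ) = 0.084759 m.
|ω_rod| = r ω |cosθ| / √(L² − r² sin²θ) = 0.0174·308.7·0.36000/0.084759 = 22.812 rad/s.

22.8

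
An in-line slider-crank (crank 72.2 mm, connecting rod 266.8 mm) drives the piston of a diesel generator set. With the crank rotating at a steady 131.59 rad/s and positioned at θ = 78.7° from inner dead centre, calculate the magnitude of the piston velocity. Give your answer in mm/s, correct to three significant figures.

9830

ω = 131.6 rad/s
For an in-line slider-crank, x = r cosθ + √(L² − r² sin²θ), so v = −rω sinθ·[1 + r cosθ/√(L² − r² sin²θ)].
With r = 0.0722 m, L = 0.2668 m, θ = 78.7°: √(L² − r² sin²θ) = 0.25723 m.
v = −0.0722·131.6·0.98061·[1 + 0.0722·0.19595/0.25723] = -9.829 m/s.
|v| = 9.829 m/s = 9829 mm/s.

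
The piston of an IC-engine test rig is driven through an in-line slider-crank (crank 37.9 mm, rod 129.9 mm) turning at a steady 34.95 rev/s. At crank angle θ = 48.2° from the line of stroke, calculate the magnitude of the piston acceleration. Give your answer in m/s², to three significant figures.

1170

ω = 2π·35 = 219.6 rad/s
x(θ) = r cosθ + √(L² − r² sin²θ); with ω constant, a = ω²·d²x/dθ².
d²x/dθ² = −r cosθ − r²(cos2θ)/√u − r⁴ sin²2θ/(4u^{3/2}),  u = L² − r² sin²θ = 0.0160757 m².
Substituting r = 0.0379 m, L = 0.1299 m, θ = 48.2°: d²x/dθ² = -0.024249 m.
a = ω²·d²x/dθ² = (219.6)²·(-0.024249) = -1169.3 m/s²;  |a| = 1169.3 m/s².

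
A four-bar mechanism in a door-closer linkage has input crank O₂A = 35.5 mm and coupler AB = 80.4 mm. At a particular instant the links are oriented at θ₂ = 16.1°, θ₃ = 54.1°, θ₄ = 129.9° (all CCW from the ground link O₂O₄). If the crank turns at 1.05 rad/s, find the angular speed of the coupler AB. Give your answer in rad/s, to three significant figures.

0.438

ω₂ = 1.05 rad/s
Differentiating the loop-closure r₂e^{iθ₂}+r₃e^{iθ₃}=r₁+r₄e^{iθ₄} gives r₂ω₂e^{iθ₂}+r₃ω₃e^{iθ₃}=r₄ω₄e^{iθ₄}.
Eliminating the other unknown: ω₃ = r₂ω₂ sin(θ₄−θ₂) / [r₃ sin(θ₃−θ₄)].
Numerator sine = +0.91496; denominator sine = -0.96945.
Result = 0.0355·1.05·(+0.91496) / (0.0804·(-0.96945)) = -0.43756 rad/s; magnitude 0.43756 rad/s.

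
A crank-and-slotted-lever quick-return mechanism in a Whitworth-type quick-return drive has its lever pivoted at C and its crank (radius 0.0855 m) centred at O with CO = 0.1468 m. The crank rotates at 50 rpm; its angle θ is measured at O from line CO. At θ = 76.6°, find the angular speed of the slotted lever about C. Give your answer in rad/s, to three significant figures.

ω = 5.236 rad/s (from 50 rpm).
Crank pin A relative to C: A = (d + r cosθ, r sinθ); lever angle φ = atan2(r sinθ, d + r cosθ).
Differentiating tanφ: φ̇ = rω(d cosθ + r)/(d² + r² + 2dr cosθ).
d² + r² + 2dr cosθ = |CA|² = 0.034678 m²;  d cosθ + r = +0.11952 m.
|ω_lever| = |0.0855·5.236·+0.11952| / 0.034678 = 1.543 rad/s.

1.54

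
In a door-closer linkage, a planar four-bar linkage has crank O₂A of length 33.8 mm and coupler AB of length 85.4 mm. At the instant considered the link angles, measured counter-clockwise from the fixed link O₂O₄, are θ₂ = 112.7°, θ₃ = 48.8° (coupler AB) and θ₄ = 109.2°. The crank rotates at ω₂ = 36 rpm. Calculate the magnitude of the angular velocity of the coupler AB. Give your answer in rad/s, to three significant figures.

ω₂ = 3.77 rad/s (from 36 rpm).
Differentiating the loop-closure r₂e^{iθ₂}+r₃e^{iθ₃}=r₁+r₄e^{iθ₄} gives r₂ω₂e^{iθ₂}+r₃ω₃e^{iθ₃}=r₄ω₄e^{iθ₄}.
Eliminating the other unknown: ω₃ = r₂ω₂ sin(θ₄−θ₂) / [r₃ sin(θ₃−θ₄)].
Numerator sine = -0.06105; denominator sine = -0.86949.
Result = 0.0338·3.77·(-0.06105) / (0.0854·(-0.86949)) = +0.10476 rad/s; magnitude 0.10476 rad/s.

0.105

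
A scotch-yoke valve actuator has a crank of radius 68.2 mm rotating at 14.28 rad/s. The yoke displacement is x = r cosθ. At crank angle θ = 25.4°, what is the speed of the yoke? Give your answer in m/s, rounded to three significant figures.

0.418

ω = 14.28 rad/s
x = r cosθ ⇒ ẋ = −rω sinθ.
|v| = rω|sinθ| = 0.0682·14.28·|sin 25.4°| = 0.41774 m/s.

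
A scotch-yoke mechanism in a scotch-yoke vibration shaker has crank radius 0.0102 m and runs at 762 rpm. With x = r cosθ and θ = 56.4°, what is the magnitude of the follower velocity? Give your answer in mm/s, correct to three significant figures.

678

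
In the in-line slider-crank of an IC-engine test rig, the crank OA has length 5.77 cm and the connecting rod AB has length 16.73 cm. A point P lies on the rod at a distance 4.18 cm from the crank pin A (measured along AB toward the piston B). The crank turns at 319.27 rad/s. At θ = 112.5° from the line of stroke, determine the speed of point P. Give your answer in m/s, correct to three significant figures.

17.3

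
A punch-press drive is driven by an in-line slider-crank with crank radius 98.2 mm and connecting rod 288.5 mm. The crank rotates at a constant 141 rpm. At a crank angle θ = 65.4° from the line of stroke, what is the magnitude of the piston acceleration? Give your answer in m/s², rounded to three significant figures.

4.05

ω = 2π·141/60 = 14.77 rad/s
x(θ) = r cosθ + √(L² − r² sin²θ); with ω constant, a = ω²·d²x/dθ².
d²x/dθ² = −r cosθ − r²(cos2θ)/√u − r⁴ sin²2θ/(4u^{3/2}),  u = L² − r² sin²θ = 0.0752601 m².
Substituting r = 0.0982 m, L = 0.2885 m, θ = 65.4°: d²x/dθ² = -0.018555 m.
a = ω²·d²x/dθ² = (14.77)²·(-0.018555) = -4.0455 m/s²;  |a| = 4.0455 m/s².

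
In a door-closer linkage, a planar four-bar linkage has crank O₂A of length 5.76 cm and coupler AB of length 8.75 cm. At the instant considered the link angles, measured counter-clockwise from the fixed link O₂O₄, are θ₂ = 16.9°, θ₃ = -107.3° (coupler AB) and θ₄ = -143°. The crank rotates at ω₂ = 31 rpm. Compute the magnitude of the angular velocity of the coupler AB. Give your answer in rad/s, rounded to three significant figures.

1.26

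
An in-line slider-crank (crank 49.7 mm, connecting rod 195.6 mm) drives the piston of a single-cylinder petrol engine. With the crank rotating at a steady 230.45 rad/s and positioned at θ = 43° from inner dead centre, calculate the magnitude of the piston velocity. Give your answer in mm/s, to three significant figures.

ω = 230.4 rad/s
For an in-line slider-crank, x = r cosθ + √(L² − r² sin²θ), so v = −rω sinθ·[1 + r cosθ/√(L² − r² sin²θ)].
With r = 0.0497 m, L = 0.1956 m, θ = 43°: √(L² − r² sin²θ) = 0.19264 m.
v = −0.0497·230.4·0.68200·[1 + 0.0497·0.73135/0.19264] = -9.285 m/s.
|v| = 9.285 m/s = 9285 mm/s.

9290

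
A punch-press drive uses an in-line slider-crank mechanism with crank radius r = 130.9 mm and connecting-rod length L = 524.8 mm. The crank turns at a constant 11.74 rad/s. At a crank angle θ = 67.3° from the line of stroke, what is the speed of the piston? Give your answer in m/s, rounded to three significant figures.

ω = 11.74 rad/s
For an in-line slider-crank, x = r cosθ + √(L² − r² sin²θ), so v = −rω sinθ·[1 + r cosθ/√(L² − r² sin²θ)].
With r = 0.1309 m, L = 0.5248 m, θ = 67.3°: √(L² − r² sin²θ) = 0.51072 m.
v = −0.1309·11.74·0.92254·[1 + 0.1309·0.38591/0.51072] = -1.558 m/s.
|v| = 1.558 m/s.

1.56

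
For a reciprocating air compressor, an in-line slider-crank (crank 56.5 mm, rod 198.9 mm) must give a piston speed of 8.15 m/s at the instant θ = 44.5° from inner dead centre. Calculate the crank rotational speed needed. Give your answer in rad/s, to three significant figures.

For an in-line slider-crank, |v_piston| = rω|sinθ|·[1 + r cosθ/√(L² − r² sin²θ)].
With r = 0.0565 m, L = 0.1989 m, θ = 44.5°: the bracketed kinematic factor |dx/dθ| = 0.047789 m.
ω = v/|dx/dθ| = 8.15/0.047789 = 170.54 rad/s.

171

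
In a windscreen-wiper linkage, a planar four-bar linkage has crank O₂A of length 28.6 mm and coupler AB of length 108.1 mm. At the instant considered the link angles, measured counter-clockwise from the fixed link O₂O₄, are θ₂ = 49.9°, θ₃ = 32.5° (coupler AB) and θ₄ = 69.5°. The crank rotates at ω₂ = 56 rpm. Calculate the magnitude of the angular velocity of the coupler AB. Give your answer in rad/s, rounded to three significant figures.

ω₂ = 5.864 rad/s (from 56 rpm).
Differentiating the loop-closure r₂e^{iθ₂}+r₃e^{iθ₃}=r₁+r₄e^{iθ₄} gives r₂ω₂e^{iθ₂}+r₃ω₃e^{iθ₃}=r₄ω₄e^{iθ₄}.
Eliminating the other unknown: ω₃ = r₂ω₂ sin(θ₄−θ₂) / [r₃ sin(θ₃−θ₄)].
Numerator sine = +0.33545; denominator sine = -0.60182.
Result = 0.0286·5.864·(+0.33545) / (0.1081·(-0.60182)) = -0.86482 rad/s; magnitude 0.86482 rad/s.

0.865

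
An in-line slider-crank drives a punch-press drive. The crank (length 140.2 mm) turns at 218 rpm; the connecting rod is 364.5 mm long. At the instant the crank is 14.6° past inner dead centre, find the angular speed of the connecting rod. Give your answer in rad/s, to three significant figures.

8.54

ω = 22.83 rad/s (converted from 218 rpm).
The rod makes angle φ with the slider axis where L sinφ = r sinθ; differentiating, L cosφ·φ̇ = r ω cosθ.
L cosφ = √(L² − r² sin²θ) = 0.36278 m.
|ω_rod| = r ω |cosθ| / √(L² − r² sin²θ) = 0.1402·22.83·0.96771/0.36278 = 8.5375 rad/s.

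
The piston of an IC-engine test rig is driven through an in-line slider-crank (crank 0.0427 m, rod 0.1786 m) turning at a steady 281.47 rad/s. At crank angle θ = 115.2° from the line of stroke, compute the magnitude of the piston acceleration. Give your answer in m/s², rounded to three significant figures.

ω = 281.5 rad/s
x(θ) = r cosθ + √(L² − r² sin²θ); with ω constant, a = ω²·d²x/dθ².
d²x/dθ² = −r cosθ − r²(cos2θ)/√u − r⁴ sin²2θ/(4u^{3/2}),  u = L² − r² sin²θ = 0.0304052 m².
Substituting r = 0.0427 m, L = 0.1786 m, θ = 115.2°: d²x/dθ² = +0.024753 m.
a = ω²·d²x/dθ² = (281.5)²·(+0.024753) = +1961.1 m/s²;  |a| = 1961.1 m/s².

1960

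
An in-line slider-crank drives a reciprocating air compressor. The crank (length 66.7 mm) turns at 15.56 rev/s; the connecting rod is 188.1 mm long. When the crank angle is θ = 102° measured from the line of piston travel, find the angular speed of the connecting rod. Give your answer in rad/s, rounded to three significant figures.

ω = 97.77 rad/s (converted from 15.56 rev/s).
The rod makes angle φ with the slider axis where L sinφ = r sinθ; differentiating, L cosφ·φ̇ = r ω cosθ.
L cosφ = √(L² − r² sin²θ) = 0.17642 m.
|ω_rod| = r ω |cosθ| / √(L² − r² sin²θ) = 0.0667·97.77·0.20791/0.17642 = 7.6849 rad/s.

7.68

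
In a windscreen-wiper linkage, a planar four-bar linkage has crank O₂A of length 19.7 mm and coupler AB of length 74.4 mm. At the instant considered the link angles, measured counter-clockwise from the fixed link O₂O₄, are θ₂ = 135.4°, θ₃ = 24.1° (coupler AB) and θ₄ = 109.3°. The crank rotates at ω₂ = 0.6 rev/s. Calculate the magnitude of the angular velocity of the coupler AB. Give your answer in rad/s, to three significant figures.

ω₂ = 3.77 rad/s (from 0.6 rev/s).
Differentiating the loop-closure r₂e^{iθ₂}+r₃e^{iθ₃}=r₁+r₄e^{iθ₄} gives r₂ω₂e^{iθ₂}+r₃ω₃e^{iθ₃}=r₄ω₄e^{iθ₄}.
Eliminating the other unknown: ω₃ = r₂ω₂ sin(θ₄−θ₂) / [r₃ sin(θ₃−θ₄)].
Numerator sine = -0.43994; denominator sine = -0.99649.
Result = 0.0197·3.77·(-0.43994) / (0.0744·(-0.99649)) = +0.4407 rad/s; magnitude 0.4407 rad/s.

0.441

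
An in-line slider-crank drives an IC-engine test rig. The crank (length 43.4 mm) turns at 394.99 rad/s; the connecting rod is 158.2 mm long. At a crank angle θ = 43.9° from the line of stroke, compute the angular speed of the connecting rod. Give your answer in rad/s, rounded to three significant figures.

79.5

ω = 395 rad/s
The rod makes angle φ with the slider axis where L sinφ = r sinθ; differentiating, L cosφ·φ̇ = r ω cosθ.
L cosφ = √(L² − r² sin²θ) = 0.15531 m.
|ω_rod| = r ω |cosθ| / √(L² − r² sin²θ) = 0.0434·395·0.72055/0.15531 = 79.531 rad/s.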